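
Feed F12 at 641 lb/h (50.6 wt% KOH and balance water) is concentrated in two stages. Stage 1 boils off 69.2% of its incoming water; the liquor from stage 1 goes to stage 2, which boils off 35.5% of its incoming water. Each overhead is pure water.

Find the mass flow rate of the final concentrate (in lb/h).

water in feed = 641×0.494 = 316.65 lb/h.
After stage 1: water left = (1−0.692)×316.65 = 97.529; stream total = 421.88 lb/h.
After stage 2: water left = (1−0.355)×97.529 = 62.906; final concentrate = 387.25 lb/h.

387.3 lb/h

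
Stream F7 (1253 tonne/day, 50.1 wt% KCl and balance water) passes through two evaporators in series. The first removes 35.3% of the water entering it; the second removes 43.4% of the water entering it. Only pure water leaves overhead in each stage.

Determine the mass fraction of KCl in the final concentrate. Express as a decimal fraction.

0.733

water in feed = 1253×0.499 = 625.25 tonne/day.
After stage 1: water left = (1−0.353)×625.25 = 404.53; stream total = 1032.3 tonne/day.
After stage 2: water left = (1−0.434)×404.53 = 228.97; final concentrate = 856.72 tonne/day.
KCl fraction = 627.75/856.72 = 0.733.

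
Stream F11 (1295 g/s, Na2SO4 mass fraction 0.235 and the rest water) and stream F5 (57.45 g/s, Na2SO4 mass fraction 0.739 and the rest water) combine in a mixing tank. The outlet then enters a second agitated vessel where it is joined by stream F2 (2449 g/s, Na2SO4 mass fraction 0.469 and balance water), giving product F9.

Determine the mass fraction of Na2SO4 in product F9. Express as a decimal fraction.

Overall, product flow = 3801.4 g/s.
Na2SO4 in = 1295×0.235 + 57.45×0.739 + 2449×0.469 = 1495.4 g/s.
Na2SO4 fraction in F9 = 0.393.

0.393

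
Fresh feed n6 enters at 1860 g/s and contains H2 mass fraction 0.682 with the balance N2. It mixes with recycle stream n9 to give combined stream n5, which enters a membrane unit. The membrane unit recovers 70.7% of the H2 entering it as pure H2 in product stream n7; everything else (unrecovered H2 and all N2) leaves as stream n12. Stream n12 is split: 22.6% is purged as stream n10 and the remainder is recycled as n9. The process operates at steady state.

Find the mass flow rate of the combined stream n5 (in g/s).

N2 enters only via n6 and leaves only via the purge: 1860×0.318 = 0.226×(N2 in n12), and the membrane unit passes all N2, so N2 in n5 = N2 in n12 = 2617.2 g/s.
H2 in n5: m_A = 1860×0.682 + (1−0.226)·(1−0.707)·m_A, so m_A = 1268.5/0.7732 = 1640.6 g/s.
n5 = 1640.6 + 2617.2 = 4257.7 g/s.

4258 g/s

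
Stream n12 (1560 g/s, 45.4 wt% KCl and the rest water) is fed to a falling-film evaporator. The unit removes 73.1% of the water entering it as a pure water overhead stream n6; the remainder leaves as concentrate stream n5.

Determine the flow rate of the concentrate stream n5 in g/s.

water entering = 1560×0.546 = 851.76 g/s; overhead removed = 0.731×851.76 = 622.64 g/s.
Concentrate = 1560 − 622.64 = 937.36 g/s.

937.4 g/s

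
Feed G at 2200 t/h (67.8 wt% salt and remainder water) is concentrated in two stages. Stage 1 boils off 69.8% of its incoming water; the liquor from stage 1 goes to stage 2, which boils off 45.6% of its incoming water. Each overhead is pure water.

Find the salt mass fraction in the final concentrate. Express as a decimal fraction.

water in feed = 2200×0.322 = 708.4 t/h.
After stage 1: water left = (1−0.698)×708.4 = 213.94; stream total = 1705.5 t/h.
After stage 2: water left = (1−0.456)×213.94 = 116.38; final concentrate = 1608 t/h.
salt fraction = 1491.6/1608 = 0.928.

0.928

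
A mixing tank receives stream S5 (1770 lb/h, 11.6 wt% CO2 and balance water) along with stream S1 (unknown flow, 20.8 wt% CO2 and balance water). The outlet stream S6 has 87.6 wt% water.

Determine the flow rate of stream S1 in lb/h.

168.6 lb/h

Let S1 be the unknown flow. Total out = 1770 + S1.
water balance: 1564.7 + 0.792·S1 = 0.876·(1770 + S1)
(0.792 − 0.876)·S1 = 0.876×1770 − 1564.7 = -14.16
S1 = -14.16 / -0.084 = 168.57 lb/h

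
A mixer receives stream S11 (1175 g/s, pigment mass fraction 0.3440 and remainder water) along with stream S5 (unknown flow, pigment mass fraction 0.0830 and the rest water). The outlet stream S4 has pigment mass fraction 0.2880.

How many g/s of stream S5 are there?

321 g/s

Let S5 be the unknown flow. Total out = 1175 + S5.
pigment balance: 404.2 + 0.083·S5 = 0.288·(1175 + S5)
(0.083 − 0.288)·S5 = 0.288×1175 − 404.2 = -65.8
S5 = -65.8 / -0.205 = 320.98 g/s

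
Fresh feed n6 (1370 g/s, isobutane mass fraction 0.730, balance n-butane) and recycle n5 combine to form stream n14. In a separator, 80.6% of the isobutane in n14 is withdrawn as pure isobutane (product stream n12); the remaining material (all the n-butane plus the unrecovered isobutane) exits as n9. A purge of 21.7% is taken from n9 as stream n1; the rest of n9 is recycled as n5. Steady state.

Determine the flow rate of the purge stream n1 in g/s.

419.5 g/s

n-butane enters only via n6 and leaves only via the purge: 1370×0.270 = 0.217×(n-butane in n9), and the separator passes all n-butane, so n-butane in n14 = n-butane in n9 = 1704.6 g/s.
isobutane in n14: m_A = 1370×0.730 + (1−0.217)·(1−0.806)·m_A, so m_A = 1000.1/0.8481 = 1179.2 g/s.
n9 = (1−0.806)×1179.2 + 1704.6 = 1933.4 g/s.
Purge n1 = 0.217×1933.4 = 419.54 g/s.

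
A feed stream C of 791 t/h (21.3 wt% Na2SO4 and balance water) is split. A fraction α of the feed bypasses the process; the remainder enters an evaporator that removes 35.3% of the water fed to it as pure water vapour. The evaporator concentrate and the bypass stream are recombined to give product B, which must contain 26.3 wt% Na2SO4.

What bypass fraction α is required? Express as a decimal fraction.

0.316

All 791×0.213 = 168.48 t/h of Na2SO4 reaches B, so B = 168.48/0.263 = 640.62 t/h and vapour = 150.38 t/h.
The evaporator receives (1−α)·791 of feed at 0.787 water and removes 0.353 of that water:
0.353×0.787×(1−α)×791 = 150.38
(1−α) = 150.38/219.75 = 0.6843;  α = 0.3157.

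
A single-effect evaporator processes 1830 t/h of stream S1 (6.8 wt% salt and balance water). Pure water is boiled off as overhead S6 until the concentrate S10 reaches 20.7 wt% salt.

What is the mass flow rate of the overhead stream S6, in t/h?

1229 t/h

salt is conserved: 1830×0.068 = 124.44 t/h all reports to the concentrate.
Concentrate = 124.44/(target fraction) = 601.16 t/h.
Overhead = 1830 − 601.16 = 1228.8 t/h.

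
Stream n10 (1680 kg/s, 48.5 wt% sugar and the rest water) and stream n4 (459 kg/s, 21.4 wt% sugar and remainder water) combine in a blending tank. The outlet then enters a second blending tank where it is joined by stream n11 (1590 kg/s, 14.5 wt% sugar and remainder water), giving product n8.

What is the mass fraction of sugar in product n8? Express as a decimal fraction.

0.307

Overall, product flow = 3729 kg/s.
sugar in = 1680×0.485 + 459×0.214 + 1590×0.145 = 1143.6 kg/s.
sugar fraction in n8 = 0.307.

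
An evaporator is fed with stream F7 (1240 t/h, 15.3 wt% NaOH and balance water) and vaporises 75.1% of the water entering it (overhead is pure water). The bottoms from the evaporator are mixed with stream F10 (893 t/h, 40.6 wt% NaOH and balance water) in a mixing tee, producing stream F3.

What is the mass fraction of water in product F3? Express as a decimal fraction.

Vapour removed = 0.751×0.847×1240 = 788.76 t/h; concentrate = 451.24 t/h.
water reaching the mixer = 261.52 (from concentrate) + 893×0.594 = 791.96 t/h.
Product flow = 451.24 + 893 = 1344.2 t/h; water fraction = 0.5892.

0.5892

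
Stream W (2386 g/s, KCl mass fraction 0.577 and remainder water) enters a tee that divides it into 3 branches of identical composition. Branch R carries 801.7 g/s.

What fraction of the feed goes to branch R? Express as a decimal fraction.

Fraction to R = 801.7/2386 = 0.3360.

0.336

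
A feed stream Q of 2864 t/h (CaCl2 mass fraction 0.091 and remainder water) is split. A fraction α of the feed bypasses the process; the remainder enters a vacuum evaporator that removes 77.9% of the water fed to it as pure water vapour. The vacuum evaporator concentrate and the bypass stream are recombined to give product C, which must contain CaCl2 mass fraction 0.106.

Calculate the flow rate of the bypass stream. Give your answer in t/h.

2292 t/h

All 2864×0.091 = 260.62 t/h of CaCl2 reaches C, so C = 260.62/0.106 = 2458.7 t/h and vapour = 405.28 t/h.
The evaporator receives (1−α)·2864 of feed at 0.909 water and removes 0.779 of that water:
0.779×0.909×(1−α)×2864 = 405.28
(1−α) = 405.28/2028 = 0.1998;  α = 0.8002.
Bypass flow = 0.8002×2864 = 2291.7 t/h.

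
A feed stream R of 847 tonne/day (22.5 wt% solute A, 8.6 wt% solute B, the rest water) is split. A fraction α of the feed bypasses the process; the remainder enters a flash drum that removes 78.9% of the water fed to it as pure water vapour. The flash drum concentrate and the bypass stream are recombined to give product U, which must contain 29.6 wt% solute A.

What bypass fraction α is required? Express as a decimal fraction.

0.559

All 847×0.225 = 190.58 tonne/day of solute A reaches U, so U = 190.58/0.296 = 643.83 tonne/day and vapour = 203.17 tonne/day.
The evaporator receives (1−α)·847 of feed at 0.689 water and removes 0.789 of that water:
0.789×0.689×(1−α)×847 = 203.17
(1−α) = 203.17/460.45 = 0.4412;  α = 0.5588.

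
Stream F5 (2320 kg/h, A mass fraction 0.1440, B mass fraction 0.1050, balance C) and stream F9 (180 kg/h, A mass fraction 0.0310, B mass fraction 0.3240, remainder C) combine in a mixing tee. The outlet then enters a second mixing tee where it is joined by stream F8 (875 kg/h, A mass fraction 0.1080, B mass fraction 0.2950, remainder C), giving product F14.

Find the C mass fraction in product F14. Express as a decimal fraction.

0.7054

Overall, product flow = 3375 kg/h.
C in = 2320×0.751 + 180×0.645 + 875×0.597 = 2380.8 kg/h.
C fraction in F14 = 0.7054.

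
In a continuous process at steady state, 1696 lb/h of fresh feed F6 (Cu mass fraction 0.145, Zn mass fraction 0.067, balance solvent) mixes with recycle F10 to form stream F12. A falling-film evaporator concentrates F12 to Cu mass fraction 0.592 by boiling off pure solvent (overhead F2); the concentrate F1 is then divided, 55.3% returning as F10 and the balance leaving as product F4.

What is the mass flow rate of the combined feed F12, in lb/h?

2210 lb/h

Overall Cu balance (none leaves overhead): Cu in fresh feed = Cu in product, i.e. 1696×0.145 = (1−0.553)·F1·0.592.
F1 = 245.92/(0.592×0.447) = 929.32 lb/h.
Recycle F10 = 0.553×929.32 = 513.91 lb/h.
Combined feed F12 = 1696 + 513.91 = 2209.9 lb/h.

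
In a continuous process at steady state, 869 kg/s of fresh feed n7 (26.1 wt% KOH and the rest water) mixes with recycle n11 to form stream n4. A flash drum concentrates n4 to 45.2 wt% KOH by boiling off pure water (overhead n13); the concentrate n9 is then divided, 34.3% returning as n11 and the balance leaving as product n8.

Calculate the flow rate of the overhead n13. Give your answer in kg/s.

Overall KOH balance (none leaves overhead): KOH in fresh feed = KOH in product, i.e. 869×0.261 = (1−0.343)·n9·0.452.
n9 = 226.81/(0.452×0.657) = 763.76 kg/s.
Recycle n11 = 0.343×763.76 = 261.97 kg/s.
Combined feed n4 = 869 + 261.97 = 1131 kg/s.
Overhead n13 = n4 − n9 = 1131 − 763.76 = 367.21 kg/s.

367.2 kg/s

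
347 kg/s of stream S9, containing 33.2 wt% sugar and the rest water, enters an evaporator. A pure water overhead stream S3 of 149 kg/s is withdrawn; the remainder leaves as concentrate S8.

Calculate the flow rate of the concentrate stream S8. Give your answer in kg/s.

Concentrate = 347 − 149 = 198 kg/s.

198 kg/s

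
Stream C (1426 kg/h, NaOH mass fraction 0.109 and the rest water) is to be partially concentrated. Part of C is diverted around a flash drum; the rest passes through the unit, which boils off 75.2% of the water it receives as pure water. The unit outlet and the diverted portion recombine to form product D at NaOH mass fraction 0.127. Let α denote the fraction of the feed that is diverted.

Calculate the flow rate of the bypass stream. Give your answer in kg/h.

1124 kg/h

All 1426×0.109 = 155.43 kg/h of NaOH reaches D, so D = 155.43/0.127 = 1223.9 kg/h and vapour = 202.11 kg/h.
The evaporator receives (1−α)·1426 of feed at 0.891 water and removes 0.752 of that water:
0.752×0.891×(1−α)×1426 = 202.11
(1−α) = 202.11/955.47 = 0.2115;  α = 0.7885.
Bypass flow = 0.7885×1426 = 1124.4 kg/h.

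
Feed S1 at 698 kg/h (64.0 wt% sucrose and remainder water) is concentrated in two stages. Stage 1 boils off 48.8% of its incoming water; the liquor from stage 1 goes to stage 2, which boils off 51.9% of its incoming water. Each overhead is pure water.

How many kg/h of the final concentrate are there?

508.6 kg/h

water in feed = 698×0.360 = 251.28 kg/h.
After stage 1: water left = (1−0.488)×251.28 = 128.66; stream total = 575.38 kg/h.
After stage 2: water left = (1−0.519)×128.66 = 61.883; final concentrate = 508.6 kg/h.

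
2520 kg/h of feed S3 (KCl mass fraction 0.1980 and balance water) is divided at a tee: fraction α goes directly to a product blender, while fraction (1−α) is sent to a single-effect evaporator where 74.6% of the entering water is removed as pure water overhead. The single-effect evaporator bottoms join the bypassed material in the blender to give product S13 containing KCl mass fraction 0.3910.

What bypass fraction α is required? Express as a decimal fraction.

0.175

All 2520×0.198 = 498.96 kg/h of KCl reaches S13, so S13 = 498.96/0.391 = 1276.1 kg/h and vapour = 1243.9 kg/h.
The evaporator receives (1−α)·2520 of feed at 0.802 water and removes 0.746 of that water:
0.746×0.802×(1−α)×2520 = 1243.9
(1−α) = 1243.9/1507.7 = 0.8250;  α = 0.1750.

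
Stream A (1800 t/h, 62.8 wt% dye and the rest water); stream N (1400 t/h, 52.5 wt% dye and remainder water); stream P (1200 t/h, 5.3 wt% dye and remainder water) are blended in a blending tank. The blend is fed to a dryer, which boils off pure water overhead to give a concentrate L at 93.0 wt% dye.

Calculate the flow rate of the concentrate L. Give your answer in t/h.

dye entering = 1800×0.628 + 1400×0.525 + 1200×0.053 = 1929 t/h.
All dye reports to L, so L = 1929/0.930 = 2074.2 t/h.

2074 t/h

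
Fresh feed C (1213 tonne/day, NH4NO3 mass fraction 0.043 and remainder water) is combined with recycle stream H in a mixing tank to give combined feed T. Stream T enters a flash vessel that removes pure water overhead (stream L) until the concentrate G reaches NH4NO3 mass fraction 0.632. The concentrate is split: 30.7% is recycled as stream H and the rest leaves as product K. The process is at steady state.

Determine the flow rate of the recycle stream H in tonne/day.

Overall NH4NO3 balance (none leaves overhead): NH4NO3 in fresh feed = NH4NO3 in product, i.e. 1213×0.043 = (1−0.307)·G·0.632.
G = 52.159/(0.632×0.693) = 119.09 tonne/day.
Recycle H = 0.307×119.09 = 36.561 tonne/day.

36.56 tonne/day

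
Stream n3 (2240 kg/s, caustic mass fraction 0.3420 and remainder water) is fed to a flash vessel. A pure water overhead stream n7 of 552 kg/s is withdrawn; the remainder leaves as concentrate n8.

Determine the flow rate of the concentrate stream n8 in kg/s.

1688 kg/s

Concentrate = 2240 − 552 = 1688 kg/s.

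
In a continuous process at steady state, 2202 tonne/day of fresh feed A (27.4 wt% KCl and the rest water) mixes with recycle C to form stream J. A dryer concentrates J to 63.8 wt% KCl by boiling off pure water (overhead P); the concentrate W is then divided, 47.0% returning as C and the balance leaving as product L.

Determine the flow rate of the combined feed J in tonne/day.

3041 tonne/day

Overall KCl balance (none leaves overhead): KCl in fresh feed = KCl in product, i.e. 2202×0.274 = (1−0.470)·W·0.638.
W = 603.35/(0.638×0.530) = 1784.3 tonne/day.
Recycle C = 0.470×1784.3 = 838.63 tonne/day.
Combined feed J = 2202 + 838.63 = 3040.6 tonne/day.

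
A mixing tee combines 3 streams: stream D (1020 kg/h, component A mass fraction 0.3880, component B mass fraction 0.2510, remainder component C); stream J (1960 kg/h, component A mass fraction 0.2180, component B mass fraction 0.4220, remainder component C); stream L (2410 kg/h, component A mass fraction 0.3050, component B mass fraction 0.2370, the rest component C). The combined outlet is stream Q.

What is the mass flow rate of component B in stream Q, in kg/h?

component B out = component B in = 1020×0.251 + 1960×0.422 + 2410×0.237 = 1654.3 kg/h.

1654 kg/h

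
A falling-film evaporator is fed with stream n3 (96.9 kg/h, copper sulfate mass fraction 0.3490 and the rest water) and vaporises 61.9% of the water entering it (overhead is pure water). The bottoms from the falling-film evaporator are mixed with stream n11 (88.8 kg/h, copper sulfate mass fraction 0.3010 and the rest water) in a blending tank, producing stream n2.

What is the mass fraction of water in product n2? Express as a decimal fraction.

Vapour removed = 0.619×0.651×96.9 = 39.048 kg/h; concentrate = 57.852 kg/h.
water reaching the mixer = 24.034 (from concentrate) + 88.8×0.699 = 86.105 kg/h.
Product flow = 57.852 + 88.8 = 146.65 kg/h; water fraction = 0.5871.

0.5871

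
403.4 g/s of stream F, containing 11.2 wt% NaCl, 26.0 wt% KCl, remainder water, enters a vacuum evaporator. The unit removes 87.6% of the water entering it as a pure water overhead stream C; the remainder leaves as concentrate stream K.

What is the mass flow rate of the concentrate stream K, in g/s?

181.5 g/s

water entering = 403.4×0.628 = 253.34 g/s; overhead removed = 0.876×253.34 = 221.92 g/s.
Concentrate = 403.4 − 221.92 = 181.48 g/s.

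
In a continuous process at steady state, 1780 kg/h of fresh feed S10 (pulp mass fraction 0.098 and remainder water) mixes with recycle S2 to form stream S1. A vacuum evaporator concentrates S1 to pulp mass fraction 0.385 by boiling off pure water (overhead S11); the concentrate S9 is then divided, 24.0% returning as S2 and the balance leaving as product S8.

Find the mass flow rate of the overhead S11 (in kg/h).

1327 kg/h

Overall pulp balance (none leaves overhead): pulp in fresh feed = pulp in product, i.e. 1780×0.098 = (1−0.240)·S9·0.385.
S9 = 174.44/(0.385×0.760) = 596.17 kg/h.
Recycle S2 = 0.240×596.17 = 143.08 kg/h.
Combined feed S1 = 1780 + 143.08 = 1923.1 kg/h.
Overhead S11 = S1 − S9 = 1923.1 − 596.17 = 1326.9 kg/h.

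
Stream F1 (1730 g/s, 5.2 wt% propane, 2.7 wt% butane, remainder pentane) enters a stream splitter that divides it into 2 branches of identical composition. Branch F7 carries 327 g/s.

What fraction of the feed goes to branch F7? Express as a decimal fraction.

Fraction to F7 = 327/1730 = 0.1890.

0.189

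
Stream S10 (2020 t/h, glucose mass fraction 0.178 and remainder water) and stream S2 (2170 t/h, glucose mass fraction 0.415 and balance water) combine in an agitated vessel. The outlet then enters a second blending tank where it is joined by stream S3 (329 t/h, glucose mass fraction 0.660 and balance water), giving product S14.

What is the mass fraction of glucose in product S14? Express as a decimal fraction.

0.327

Overall, product flow = 4519 t/h.
glucose in = 2020×0.178 + 2170×0.415 + 329×0.660 = 1477.2 t/h.
glucose fraction in S14 = 0.327.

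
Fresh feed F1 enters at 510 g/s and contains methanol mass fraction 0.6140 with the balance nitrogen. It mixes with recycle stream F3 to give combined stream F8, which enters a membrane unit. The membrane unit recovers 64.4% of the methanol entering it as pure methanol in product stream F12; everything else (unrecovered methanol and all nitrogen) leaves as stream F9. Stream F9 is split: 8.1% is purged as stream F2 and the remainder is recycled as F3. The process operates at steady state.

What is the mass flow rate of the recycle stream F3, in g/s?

nitrogen enters only via F1 and leaves only via the purge: 510×0.386 = 0.081×(nitrogen in F9), and the membrane unit passes all nitrogen, so nitrogen in F8 = nitrogen in F9 = 2430.4 g/s.
methanol in F8: m_A = 510×0.614 + (1−0.081)·(1−0.644)·m_A, so m_A = 313.14/0.6728 = 465.4 g/s.
F9 = (1−0.644)×465.4 + 2430.4 = 2596.1 g/s.
Recycle F3 = (1−0.081)×2596.1 = 2385.8 g/s.

2386 g/s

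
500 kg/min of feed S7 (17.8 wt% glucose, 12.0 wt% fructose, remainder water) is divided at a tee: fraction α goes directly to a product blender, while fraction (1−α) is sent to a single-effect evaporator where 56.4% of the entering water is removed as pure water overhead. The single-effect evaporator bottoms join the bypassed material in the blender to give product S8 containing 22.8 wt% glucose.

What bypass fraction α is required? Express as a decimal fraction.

All 500×0.178 = 89 kg/min of glucose reaches S8, so S8 = 89/0.228 = 390.35 kg/min and vapour = 109.65 kg/min.
The evaporator receives (1−α)·500 of feed at 0.702 water and removes 0.564 of that water:
0.564×0.702×(1−α)×500 = 109.65
(1−α) = 109.65/197.96 = 0.5539;  α = 0.4461.

0.446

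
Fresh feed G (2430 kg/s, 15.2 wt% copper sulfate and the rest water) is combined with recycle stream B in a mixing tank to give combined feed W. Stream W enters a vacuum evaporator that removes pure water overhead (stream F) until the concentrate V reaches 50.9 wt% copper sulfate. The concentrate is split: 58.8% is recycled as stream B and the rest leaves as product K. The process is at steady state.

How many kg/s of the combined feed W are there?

Overall copper sulfate balance (none leaves overhead): copper sulfate in fresh feed = copper sulfate in product, i.e. 2430×0.152 = (1−0.588)·V·0.509.
V = 369.36/(0.509×0.412) = 1761.3 kg/s.
Recycle B = 0.588×1761.3 = 1035.6 kg/s.
Combined feed W = 2430 + 1035.6 = 3465.6 kg/s.

3466 kg/s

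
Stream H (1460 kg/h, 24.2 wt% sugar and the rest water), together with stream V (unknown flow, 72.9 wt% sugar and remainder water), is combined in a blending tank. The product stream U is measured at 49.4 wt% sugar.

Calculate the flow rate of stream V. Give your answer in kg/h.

1566 kg/h

Let V be the unknown flow. Total out = 1460 + V.
sugar balance: 353.32 + 0.729·V = 0.494·(1460 + V)
(0.729 − 0.494)·V = 0.494×1460 − 353.32 = 367.92
V = 367.92 / 0.235 = 1565.6 kg/h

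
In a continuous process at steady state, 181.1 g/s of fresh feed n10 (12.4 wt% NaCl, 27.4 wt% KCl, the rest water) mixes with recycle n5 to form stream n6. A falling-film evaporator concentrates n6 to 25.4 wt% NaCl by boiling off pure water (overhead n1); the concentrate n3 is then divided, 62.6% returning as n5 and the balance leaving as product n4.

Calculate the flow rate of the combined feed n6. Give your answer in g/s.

Overall NaCl balance (none leaves overhead): NaCl in fresh feed = NaCl in product, i.e. 181.1×0.124 = (1−0.626)·n3·0.254.
n3 = 22.456/(0.254×0.374) = 236.39 g/s.
Recycle n5 = 0.626×236.39 = 147.98 g/s.
Combined feed n6 = 181.1 + 147.98 = 329.08 g/s.

329.1 g/s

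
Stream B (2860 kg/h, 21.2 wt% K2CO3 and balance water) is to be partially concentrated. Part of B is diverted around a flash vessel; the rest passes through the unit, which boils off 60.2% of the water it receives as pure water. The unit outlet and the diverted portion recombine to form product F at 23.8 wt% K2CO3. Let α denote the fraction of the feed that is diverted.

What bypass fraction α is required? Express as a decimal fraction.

All 2860×0.212 = 606.32 kg/h of K2CO3 reaches F, so F = 606.32/0.238 = 2547.6 kg/h and vapour = 312.44 kg/h.
The evaporator receives (1−α)·2860 of feed at 0.788 water and removes 0.602 of that water:
0.602×0.788×(1−α)×2860 = 312.44
(1−α) = 312.44/1356.7 = 0.2303;  α = 0.7697.

0.770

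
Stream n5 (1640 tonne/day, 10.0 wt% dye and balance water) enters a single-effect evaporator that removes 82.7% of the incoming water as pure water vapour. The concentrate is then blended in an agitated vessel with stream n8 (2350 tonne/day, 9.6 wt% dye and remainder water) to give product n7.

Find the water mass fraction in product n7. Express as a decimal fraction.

0.859

Vapour removed = 0.827×0.900×1640 = 1220.7 tonne/day; concentrate = 419.35 tonne/day.
water reaching the mixer = 255.35 (from concentrate) + 2350×0.904 = 2379.7 tonne/day.
Product flow = 419.35 + 2350 = 2769.3 tonne/day; water fraction = 0.859.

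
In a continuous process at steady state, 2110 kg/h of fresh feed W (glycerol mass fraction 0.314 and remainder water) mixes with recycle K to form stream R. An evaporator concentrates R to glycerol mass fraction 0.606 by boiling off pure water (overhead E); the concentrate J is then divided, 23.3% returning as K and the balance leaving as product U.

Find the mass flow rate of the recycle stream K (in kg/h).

Overall glycerol balance (none leaves overhead): glycerol in fresh feed = glycerol in product, i.e. 2110×0.314 = (1−0.233)·J·0.606.
J = 662.54/(0.606×0.767) = 1425.4 kg/h.
Recycle K = 0.233×1425.4 = 332.12 kg/h.

332.1 kg/h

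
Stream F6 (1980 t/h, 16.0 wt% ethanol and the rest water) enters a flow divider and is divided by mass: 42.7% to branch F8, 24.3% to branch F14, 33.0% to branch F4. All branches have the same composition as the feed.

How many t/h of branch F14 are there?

481.1 t/h

Branch F14 flow = 0.243×1980 = 481.14 t/h.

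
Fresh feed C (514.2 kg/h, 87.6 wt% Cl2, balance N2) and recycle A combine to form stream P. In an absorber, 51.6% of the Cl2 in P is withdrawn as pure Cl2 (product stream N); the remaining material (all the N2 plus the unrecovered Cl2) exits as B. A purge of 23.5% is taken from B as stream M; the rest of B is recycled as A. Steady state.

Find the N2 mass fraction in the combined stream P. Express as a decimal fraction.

N2 enters only via C and leaves only via the purge: 514.2×0.124 = 0.235×(N2 in B), and the absorber passes all N2, so N2 in P = N2 in B = 271.32 kg/h.
Cl2 in P: m_A = 514.2×0.876 + (1−0.235)·(1−0.516)·m_A, so m_A = 450.44/0.6297 = 715.28 kg/h.
P = 715.28 + 271.32 = 986.6 kg/h.
N2 fraction in P = 271.32/986.6 = 0.275.

0.275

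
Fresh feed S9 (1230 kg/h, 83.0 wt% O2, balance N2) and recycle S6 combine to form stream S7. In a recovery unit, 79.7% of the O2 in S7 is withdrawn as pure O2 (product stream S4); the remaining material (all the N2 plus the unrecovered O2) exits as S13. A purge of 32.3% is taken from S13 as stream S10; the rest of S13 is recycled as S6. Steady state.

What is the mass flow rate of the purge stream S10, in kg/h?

286.7 kg/h

N2 enters only via S9 and leaves only via the purge: 1230×0.170 = 0.323×(N2 in S13), and the recovery unit passes all N2, so N2 in S7 = N2 in S13 = 647.37 kg/h.
O2 in S7: m_A = 1230×0.830 + (1−0.323)·(1−0.797)·m_A, so m_A = 1020.9/0.8626 = 1183.6 kg/h.
S13 = (1−0.797)×1183.6 + 647.37 = 887.63 kg/h.
Purge S10 = 0.323×887.63 = 286.7 kg/h.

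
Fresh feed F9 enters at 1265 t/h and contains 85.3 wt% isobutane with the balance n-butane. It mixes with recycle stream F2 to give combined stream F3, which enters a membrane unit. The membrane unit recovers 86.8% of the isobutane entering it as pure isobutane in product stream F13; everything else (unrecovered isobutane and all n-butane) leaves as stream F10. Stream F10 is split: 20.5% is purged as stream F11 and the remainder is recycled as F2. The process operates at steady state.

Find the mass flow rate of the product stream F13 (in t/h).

1046 t/h

isobutane in F3: m_A = 1265×0.853 + (1−0.205)·(1−0.868)·m_A, so m_A = 1079/0.8951 = 1205.6 t/h.
Product F13 = 0.868×1205.6 = 1046.4 t/h.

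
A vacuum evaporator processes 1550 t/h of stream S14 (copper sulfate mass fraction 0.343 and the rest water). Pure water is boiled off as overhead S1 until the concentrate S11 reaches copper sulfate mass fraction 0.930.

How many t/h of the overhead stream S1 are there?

copper sulfate is conserved: 1550×0.343 = 531.65 t/h all reports to the concentrate.
Concentrate = 531.65/(target fraction) = 571.67 t/h.
Overhead = 1550 − 571.67 = 978.33 t/h.

978.3 t/h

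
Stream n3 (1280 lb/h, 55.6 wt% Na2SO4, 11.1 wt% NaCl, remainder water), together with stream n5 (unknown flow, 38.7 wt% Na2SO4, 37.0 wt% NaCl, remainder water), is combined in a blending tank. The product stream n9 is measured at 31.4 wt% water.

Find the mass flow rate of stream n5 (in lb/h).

342.5 lb/h

Let n5 be the unknown flow. Total out = 1280 + n5.
water balance: 426.24 + 0.243·n5 = 0.314·(1280 + n5)
(0.243 − 0.314)·n5 = 0.314×1280 − 426.24 = -24.32
n5 = -24.32 / -0.071 = 342.54 lb/h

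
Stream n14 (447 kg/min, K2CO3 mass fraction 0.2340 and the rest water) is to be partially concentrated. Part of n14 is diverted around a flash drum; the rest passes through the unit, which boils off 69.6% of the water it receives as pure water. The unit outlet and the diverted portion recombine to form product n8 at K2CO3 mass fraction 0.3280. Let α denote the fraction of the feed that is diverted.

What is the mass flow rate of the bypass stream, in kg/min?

206.7 kg/min

All 447×0.234 = 104.6 kg/min of K2CO3 reaches n8, so n8 = 104.6/0.328 = 318.9 kg/min and vapour = 128.1 kg/min.
The evaporator receives (1−α)·447 of feed at 0.766 water and removes 0.696 of that water:
0.696×0.766×(1−α)×447 = 128.1
(1−α) = 128.1/238.31 = 0.5375;  α = 0.4625.
Bypass flow = 0.4625×447 = 206.72 kg/min.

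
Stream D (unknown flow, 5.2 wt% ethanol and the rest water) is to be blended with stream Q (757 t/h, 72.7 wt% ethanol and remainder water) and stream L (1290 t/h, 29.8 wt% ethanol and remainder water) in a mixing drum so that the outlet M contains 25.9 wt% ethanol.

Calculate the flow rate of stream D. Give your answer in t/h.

1955 t/h

Let D be the unknown flow. Total out = 2047 + D.
ethanol balance: 934.76 + 0.052·D = 0.259·(2047 + D)
(0.052 − 0.259)·D = 0.259×2047 − 934.76 = -404.59
D = -404.59 / -0.207 = 1954.5 t/h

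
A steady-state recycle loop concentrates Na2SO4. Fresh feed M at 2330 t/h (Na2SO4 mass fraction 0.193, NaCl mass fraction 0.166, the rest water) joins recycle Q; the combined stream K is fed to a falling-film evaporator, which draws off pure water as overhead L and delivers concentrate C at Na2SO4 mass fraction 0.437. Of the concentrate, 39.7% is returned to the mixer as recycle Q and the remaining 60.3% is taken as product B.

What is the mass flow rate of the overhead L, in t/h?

1301 t/h

Overall Na2SO4 balance (none leaves overhead): Na2SO4 in fresh feed = Na2SO4 in product, i.e. 2330×0.193 = (1−0.397)·C·0.437.
C = 449.69/(0.437×0.603) = 1706.5 t/h.
Recycle Q = 0.397×1706.5 = 677.49 t/h.
Combined feed K = 2330 + 677.49 = 3007.5 t/h.
Overhead L = K − C = 3007.5 − 1706.5 = 1301 t/h.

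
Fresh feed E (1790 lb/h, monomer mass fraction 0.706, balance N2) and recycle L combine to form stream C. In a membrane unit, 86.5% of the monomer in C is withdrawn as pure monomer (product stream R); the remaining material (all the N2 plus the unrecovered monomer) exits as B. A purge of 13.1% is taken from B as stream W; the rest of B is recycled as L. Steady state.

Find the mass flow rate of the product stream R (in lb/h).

1238 lb/h

monomer in C: m_A = 1790×0.706 + (1−0.131)·(1−0.865)·m_A, so m_A = 1263.7/0.8827 = 1431.7 lb/h.
Product R = 0.865×1431.7 = 1238.4 lb/h.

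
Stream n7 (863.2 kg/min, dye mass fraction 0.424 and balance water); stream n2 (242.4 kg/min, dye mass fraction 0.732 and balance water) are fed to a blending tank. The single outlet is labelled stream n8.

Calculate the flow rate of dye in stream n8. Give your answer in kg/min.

dye out = dye in = 863.2×0.424 + 242.4×0.732 = 543.43 kg/min.

543.4 kg/min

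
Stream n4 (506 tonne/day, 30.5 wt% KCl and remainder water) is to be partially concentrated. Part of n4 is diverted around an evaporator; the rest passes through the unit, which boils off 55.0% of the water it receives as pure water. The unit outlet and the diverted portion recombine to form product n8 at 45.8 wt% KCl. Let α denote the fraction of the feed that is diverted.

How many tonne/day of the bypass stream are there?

All 506×0.305 = 154.33 tonne/day of KCl reaches n8, so n8 = 154.33/0.458 = 336.97 tonne/day and vapour = 169.03 tonne/day.
The evaporator receives (1−α)·506 of feed at 0.695 water and removes 0.550 of that water:
0.550×0.695×(1−α)×506 = 169.03
(1−α) = 169.03/193.42 = 0.8739;  α = 0.1261.
Bypass flow = 0.1261×506 = 63.79 tonne/day.

63.79 tonne/day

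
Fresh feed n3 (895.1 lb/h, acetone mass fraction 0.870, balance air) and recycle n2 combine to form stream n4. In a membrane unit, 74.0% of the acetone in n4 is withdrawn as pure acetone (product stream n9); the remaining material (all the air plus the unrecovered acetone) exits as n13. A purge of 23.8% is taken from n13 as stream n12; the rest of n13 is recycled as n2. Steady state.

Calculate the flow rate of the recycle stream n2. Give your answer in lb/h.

565 lb/h

air enters only via n3 and leaves only via the purge: 895.1×0.130 = 0.238×(air in n13), and the membrane unit passes all air, so air in n4 = air in n13 = 488.92 lb/h.
acetone in n4: m_A = 895.1×0.870 + (1−0.238)·(1−0.740)·m_A, so m_A = 778.74/0.8019 = 971.14 lb/h.
n13 = (1−0.740)×971.14 + 488.92 = 741.42 lb/h.
Recycle n2 = (1−0.238)×741.42 = 564.96 lb/h.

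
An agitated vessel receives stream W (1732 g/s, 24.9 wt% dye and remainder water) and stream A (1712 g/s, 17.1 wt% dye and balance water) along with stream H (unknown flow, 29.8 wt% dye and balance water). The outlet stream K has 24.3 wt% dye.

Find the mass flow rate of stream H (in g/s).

Let H be the unknown flow. Total out = 3444 + H.
dye balance: 724.02 + 0.298·H = 0.243·(3444 + H)
(0.298 − 0.243)·H = 0.243×3444 − 724.02 = 112.87
H = 112.87 / 0.055 = 2052.2 g/s

2052 g/s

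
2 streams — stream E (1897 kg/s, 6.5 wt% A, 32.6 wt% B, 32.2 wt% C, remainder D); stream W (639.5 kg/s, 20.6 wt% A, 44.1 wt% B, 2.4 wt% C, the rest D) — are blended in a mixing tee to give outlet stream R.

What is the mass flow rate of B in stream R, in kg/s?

B out = B in = 1897×0.326 + 639.5×0.441 = 900.44 kg/s.

900.4 kg/s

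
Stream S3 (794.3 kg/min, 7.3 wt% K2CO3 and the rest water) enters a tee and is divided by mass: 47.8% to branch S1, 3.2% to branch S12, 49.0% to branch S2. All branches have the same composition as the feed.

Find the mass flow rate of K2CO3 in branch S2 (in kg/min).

28.41 kg/min

Branch S2 total = 0.490×794.3 = 389.21 kg/min.
K2CO3 in S2 = 0.073×389.21 = 28.412 kg/min.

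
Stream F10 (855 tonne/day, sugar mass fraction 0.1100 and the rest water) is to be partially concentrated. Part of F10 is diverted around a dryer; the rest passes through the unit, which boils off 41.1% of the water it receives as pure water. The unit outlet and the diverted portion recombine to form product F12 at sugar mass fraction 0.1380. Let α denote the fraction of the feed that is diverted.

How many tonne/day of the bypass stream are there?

380.7 tonne/day

All 855×0.110 = 94.05 tonne/day of sugar reaches F12, so F12 = 94.05/0.138 = 681.52 tonne/day and vapour = 173.48 tonne/day.
The evaporator receives (1−α)·855 of feed at 0.890 water and removes 0.411 of that water:
0.411×0.890×(1−α)×855 = 173.48
(1−α) = 173.48/312.75 = 0.5547;  α = 0.4453.
Bypass flow = 0.4453×855 = 380.74 tonne/day.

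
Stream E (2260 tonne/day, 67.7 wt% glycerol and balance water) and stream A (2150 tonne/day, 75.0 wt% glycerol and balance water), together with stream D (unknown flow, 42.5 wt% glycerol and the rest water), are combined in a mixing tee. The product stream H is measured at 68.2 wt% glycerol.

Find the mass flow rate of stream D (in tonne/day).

524.9 tonne/day

Let D be the unknown flow. Total out = 4410 + D.
glycerol balance: 3142.5 + 0.425·D = 0.682·(4410 + D)
(0.425 − 0.682)·D = 0.682×4410 − 3142.5 = -134.9
D = -134.9 / -0.257 = 524.9 tonne/day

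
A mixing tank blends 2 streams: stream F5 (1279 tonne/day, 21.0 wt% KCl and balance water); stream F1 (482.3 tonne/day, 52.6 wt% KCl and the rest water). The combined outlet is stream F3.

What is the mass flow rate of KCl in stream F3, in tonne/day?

522.3 tonne/day

KCl out = KCl in = 1279×0.210 + 482.3×0.526 = 522.28 tonne/day.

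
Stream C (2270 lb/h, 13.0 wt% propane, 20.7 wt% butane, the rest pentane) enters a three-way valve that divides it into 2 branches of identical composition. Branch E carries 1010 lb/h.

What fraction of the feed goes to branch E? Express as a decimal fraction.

Fraction to E = 1010/2270 = 0.4449.

0.445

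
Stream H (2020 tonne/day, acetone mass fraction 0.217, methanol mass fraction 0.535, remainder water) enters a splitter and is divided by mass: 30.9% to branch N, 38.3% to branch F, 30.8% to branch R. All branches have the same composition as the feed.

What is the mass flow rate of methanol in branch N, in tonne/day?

Branch N total = 0.309×2020 = 624.18 tonne/day.
methanol in N = 0.535×624.18 = 333.94 tonne/day.

333.9 tonne/day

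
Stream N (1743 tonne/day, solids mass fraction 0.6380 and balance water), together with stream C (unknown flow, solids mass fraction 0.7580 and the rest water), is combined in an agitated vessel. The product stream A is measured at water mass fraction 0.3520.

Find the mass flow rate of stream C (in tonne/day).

158.5 tonne/day

Let C be the unknown flow. Total out = 1743 + C.
water balance: 630.97 + 0.242·C = 0.352·(1743 + C)
(0.242 − 0.352)·C = 0.352×1743 − 630.97 = -17.43
C = -17.43 / -0.110 = 158.45 tonne/day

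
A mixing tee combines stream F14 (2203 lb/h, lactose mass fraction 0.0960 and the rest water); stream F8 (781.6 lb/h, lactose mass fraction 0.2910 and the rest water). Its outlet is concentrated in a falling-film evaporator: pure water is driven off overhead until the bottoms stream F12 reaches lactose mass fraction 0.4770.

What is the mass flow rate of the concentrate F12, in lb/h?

920.2 lb/h

lactose entering = 2203×0.096 + 781.6×0.291 = 438.93 lb/h.
All lactose reports to F12, so F12 = 438.93/0.477 = 920.2 lb/h.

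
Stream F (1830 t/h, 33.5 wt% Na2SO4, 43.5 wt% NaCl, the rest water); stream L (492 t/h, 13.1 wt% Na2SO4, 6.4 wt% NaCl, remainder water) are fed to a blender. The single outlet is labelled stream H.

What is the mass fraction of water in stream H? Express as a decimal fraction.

0.352

Total flow out = 1830 + 492 = 2322 t/h.
water in = 1830×0.230 + 492×0.805 = 816.96 t/h.
water mass fraction in H = 816.96/2322 = 0.352.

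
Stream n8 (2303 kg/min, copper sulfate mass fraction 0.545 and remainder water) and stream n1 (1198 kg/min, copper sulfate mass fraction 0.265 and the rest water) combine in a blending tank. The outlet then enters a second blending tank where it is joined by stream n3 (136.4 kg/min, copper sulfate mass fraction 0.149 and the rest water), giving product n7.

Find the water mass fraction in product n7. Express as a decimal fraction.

0.562

Overall, product flow = 3637.4 kg/min.
water in = 2303×0.455 + 1198×0.735 + 136.4×0.851 = 2044.5 kg/min.
water fraction in n7 = 0.562.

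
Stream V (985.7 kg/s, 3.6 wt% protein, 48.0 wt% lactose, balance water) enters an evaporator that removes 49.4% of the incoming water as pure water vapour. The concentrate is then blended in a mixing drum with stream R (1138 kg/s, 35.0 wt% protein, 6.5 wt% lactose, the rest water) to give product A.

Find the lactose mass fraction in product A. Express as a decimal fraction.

Vapour removed = 0.494×0.484×985.7 = 235.68 kg/s; concentrate = 750.02 kg/s.
lactose reaching the mixer = 473.14 (from concentrate) + 1138×0.065 = 547.11 kg/s.
Product flow = 750.02 + 1138 = 1888 kg/s; lactose fraction = 0.290.

0.290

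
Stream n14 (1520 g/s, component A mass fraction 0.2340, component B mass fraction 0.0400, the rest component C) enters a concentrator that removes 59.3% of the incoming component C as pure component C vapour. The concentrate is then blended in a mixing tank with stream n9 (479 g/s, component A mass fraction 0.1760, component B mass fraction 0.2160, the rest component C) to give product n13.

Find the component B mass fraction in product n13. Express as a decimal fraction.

0.1222

Vapour removed = 0.593×0.726×1520 = 654.39 g/s; concentrate = 865.61 g/s.
component B reaching the mixer = 60.8 (from concentrate) + 479×0.216 = 164.26 g/s.
Product flow = 865.61 + 479 = 1344.6 g/s; component B fraction = 0.1222.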